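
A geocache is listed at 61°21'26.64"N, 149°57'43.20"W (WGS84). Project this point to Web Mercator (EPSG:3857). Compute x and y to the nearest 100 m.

Web Mercator is spherical with R = a = 6378137 m.
x = R·λ = 6378137 × -2.617330653 = -16693693.478 m.
y = R·ln tan(π/4 + φ/2) = 6378137 × 1.365344352 = 8708353.330 m.

x -16693700 m, y 8708400 m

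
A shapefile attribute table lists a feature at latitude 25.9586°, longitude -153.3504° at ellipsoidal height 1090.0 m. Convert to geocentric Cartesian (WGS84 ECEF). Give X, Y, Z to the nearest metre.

WGS84: a = 6378137 m, e² = 0.006694380; N(φ) = a/√(1−e²sin²φ) = 6382231.380 m.
X = (N+h)·cosφ·cosλ = -5129603.280 m; Y = (N+h)·cosφ·sinλ = -2574270.541 m; Z = (N(1−e²)+h)·sinφ = 2775415.919 m.

X -5129603 m, Y -2574271 m, Z 2775416 m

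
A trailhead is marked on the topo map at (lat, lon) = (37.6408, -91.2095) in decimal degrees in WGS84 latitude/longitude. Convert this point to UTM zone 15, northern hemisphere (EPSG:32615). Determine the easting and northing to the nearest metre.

E 657971 m, N 4167470 m

Zone 15 central meridian λ₀ = 6×15 − 183 = -93°; Δλ = +1.7905°.
Transverse Mercator on WGS84 with k₀ = 0.9996 gives E = 657971.379 m, N = 4167469.952 m.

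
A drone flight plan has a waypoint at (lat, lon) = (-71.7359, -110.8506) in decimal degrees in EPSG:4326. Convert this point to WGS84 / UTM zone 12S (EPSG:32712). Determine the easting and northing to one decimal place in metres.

E 505225.9 m, N 2040518.8 m

Zone 12 central meridian λ₀ = 6×12 − 183 = -111°; Δλ = +0.1494°.
Transverse Mercator on WGS84 with k₀ = 0.9996 gives E = 505225.864 m, N = 2040518.761 m.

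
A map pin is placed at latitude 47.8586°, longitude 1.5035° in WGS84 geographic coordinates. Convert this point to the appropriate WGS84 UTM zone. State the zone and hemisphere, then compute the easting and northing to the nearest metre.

Zone 31N: E 388064 m, N 5301668 m

Longitude 1.5035° lies in the 6° band [0°, 6°), giving zone 31; latitude is north of the equator, so 31N.
Zone 31 central meridian λ₀ = 6×31 − 183 = 3°; Δλ = -1.4965°.
Transverse Mercator on WGS84 with k₀ = 0.9996 gives E = 388064.375 m, N = 5301668.437 m.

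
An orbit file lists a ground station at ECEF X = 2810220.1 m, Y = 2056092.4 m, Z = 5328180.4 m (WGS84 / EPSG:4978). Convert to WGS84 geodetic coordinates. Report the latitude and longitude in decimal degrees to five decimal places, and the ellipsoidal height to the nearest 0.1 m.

lat 57.01050°, lon 36.19100°, h 1959.5 m

λ = atan2(Y, X) = 36.19100016°; p = √(X²+Y²) = 3482076.0 m.
Bowring's method on WGS84 (a = 6378137 m, b = 6356752.314 m) gives φ = 57.01049986°, h = 1959.491 m.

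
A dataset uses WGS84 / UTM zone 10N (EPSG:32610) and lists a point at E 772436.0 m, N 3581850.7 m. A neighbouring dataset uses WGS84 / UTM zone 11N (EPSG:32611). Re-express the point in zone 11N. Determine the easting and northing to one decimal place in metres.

E 207696.1 m, N 3582407.7 m

UTM 10N → geographic: φ = 32.34040030°, λ = -120.10550022°.
UTM 11N (λ₀ = -117°) forward: E = 207696.133 m, N = 3582407.711 m.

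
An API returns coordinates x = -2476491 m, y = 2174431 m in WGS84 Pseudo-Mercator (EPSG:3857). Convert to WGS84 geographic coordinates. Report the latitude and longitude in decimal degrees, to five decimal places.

lat 19.16550°, lon -22.24670°

R = 6378137 m. λ = x/R = -22.24669716°.
φ = 2·arctan(exp(y/R)) − 90° = 2·arctan(1.40624) − 90° = 19.16550355°.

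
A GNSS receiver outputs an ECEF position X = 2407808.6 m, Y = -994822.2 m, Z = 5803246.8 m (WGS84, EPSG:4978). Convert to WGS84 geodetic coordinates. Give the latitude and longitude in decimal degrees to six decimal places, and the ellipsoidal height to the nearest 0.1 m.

lat 65.966900°, lon -22.448700°, h 877.5 m

λ = atan2(Y, X) = -22.44870023°; p = √(X²+Y²) = 2605228.1 m.
Bowring's method on WGS84 (a = 6378137 m, b = 6356752.314 m) gives φ = 65.96690001°, h = 877.506 m.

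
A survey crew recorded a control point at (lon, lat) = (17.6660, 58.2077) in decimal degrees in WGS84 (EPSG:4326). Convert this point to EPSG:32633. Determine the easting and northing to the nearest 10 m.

Zone 33 central meridian λ₀ = 6×33 − 183 = 15°; Δλ = +2.6660°.
Transverse Mercator on WGS84 with k₀ = 0.9996 gives E = 656646.496 m, N = 6454932.917 m.

E 656650 m, N 6454930 m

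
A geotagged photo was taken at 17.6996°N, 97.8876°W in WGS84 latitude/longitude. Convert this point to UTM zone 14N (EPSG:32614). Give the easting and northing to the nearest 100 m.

E 618000 m, N 1957300 m

Zone 14 central meridian λ₀ = 6×14 − 183 = -99°; Δλ = +1.1124°.
Transverse Mercator on WGS84 with k₀ = 0.9996 gives E = 617965.445 m, N = 1957299.152 m.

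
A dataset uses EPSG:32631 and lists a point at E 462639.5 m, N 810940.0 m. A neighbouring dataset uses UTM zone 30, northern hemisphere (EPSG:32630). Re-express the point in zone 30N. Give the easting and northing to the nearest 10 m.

UTM 31N → geographic: φ = 7.33629976°, λ = 2.66149980°.
UTM 30N (λ₀ = -3°) forward: E = 1125852.689 m, N = 814883.993 m.

E 1125850 m, N 814880 m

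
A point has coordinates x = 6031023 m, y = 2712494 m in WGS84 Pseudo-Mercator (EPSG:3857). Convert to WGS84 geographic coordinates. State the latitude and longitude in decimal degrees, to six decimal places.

R = 6378137 m. λ = x/R = 54.17760140°.
φ = 2·arctan(exp(y/R)) − 90° = 2·arctan(1.53002) − 90° = 23.66380113°.

lat 23.663801°, lon 54.177601°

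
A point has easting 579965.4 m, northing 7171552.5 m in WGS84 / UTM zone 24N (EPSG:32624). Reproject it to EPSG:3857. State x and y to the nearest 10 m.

x -4155040 m, y 9519220 m

Unproject from UTM 24N (λ₀ = -39°) → φ = 64.65939991°, λ = -37.32540014°.
Web Mercator (R = 6378137 m): x = -4155044.538 m, y = 9519222.485 m.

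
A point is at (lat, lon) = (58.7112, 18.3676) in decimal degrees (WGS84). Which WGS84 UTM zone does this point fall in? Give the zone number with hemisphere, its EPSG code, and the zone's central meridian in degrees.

UTM zone = ⌊(λ + 180)/6⌋ + 1; 18.3676° ∈ [18°, 24°) → zone 34.
Hemisphere: N (φ ≥ 0).
Central meridian λ₀ = 6×34 − 183 = 21°.
EPSG code: 32634.

Zone 34N (EPSG:32634), central meridian 21°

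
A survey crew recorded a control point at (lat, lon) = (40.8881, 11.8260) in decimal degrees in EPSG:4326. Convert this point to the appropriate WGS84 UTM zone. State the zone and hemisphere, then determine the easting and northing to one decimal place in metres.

Zone 32N: E 738086.4 m, N 4530180.3 m

Longitude 11.8260° lies in the 6° band [6°, 12°), giving zone 32; latitude is north of the equator, so 32N.
Zone 32 central meridian λ₀ = 6×32 − 183 = 9°; Δλ = +2.8260°.
Transverse Mercator on WGS84 with k₀ = 0.9996 gives E = 738086.420 m, N = 4530180.338 m.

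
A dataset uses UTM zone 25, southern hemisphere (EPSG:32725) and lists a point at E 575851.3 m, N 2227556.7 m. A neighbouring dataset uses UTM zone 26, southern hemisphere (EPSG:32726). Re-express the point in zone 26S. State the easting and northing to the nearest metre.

E 347456 m, N 2223779 m

UTM 25S → geographic: φ = -70.04780042°, λ = -31.00799899°.
UTM 26S (λ₀ = -27°) forward: E = 347455.573 m, N = 2223778.541 m.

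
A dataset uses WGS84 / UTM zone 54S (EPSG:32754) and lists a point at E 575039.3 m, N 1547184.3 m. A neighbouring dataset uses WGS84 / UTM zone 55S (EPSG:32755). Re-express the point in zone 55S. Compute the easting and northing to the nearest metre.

UTM 54S → geographic: φ = -76.14199997°, λ = 143.80760057°.
UTM 55S (λ₀ = 147°) forward: E = 414684.961 m, N = 1546661.446 m.

E 414685 m, N 1546661 m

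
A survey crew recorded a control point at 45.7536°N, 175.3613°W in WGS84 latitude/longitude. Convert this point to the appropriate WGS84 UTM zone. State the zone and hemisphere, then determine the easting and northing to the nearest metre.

Longitude -175.3613° lies in the 6° band [-180°, -174°), giving zone 1; latitude is north of the equator, so 1N.
Zone 1 central meridian λ₀ = 6×1 − 183 = -177°; Δλ = +1.6387°.
Transverse Mercator on WGS84 with k₀ = 0.9996 gives E = 627449.956 m, N = 5067977.129 m.

Zone 1N: E 627450 m, N 5067977 m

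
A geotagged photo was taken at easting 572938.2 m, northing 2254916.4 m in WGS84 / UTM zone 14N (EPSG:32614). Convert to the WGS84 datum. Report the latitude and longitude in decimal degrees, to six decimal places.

lat 20.391100°, lon -98.301000°

Zone 14N: λ₀ = -99°, k₀ = 0.9996, false easting 500000 m.
Meridian distance M = (N − FN)/k₀ = 2255818.7 m.
Inverse transverse Mercator on WGS84 gives φ = 20.39109980°, λ = -98.30099953°.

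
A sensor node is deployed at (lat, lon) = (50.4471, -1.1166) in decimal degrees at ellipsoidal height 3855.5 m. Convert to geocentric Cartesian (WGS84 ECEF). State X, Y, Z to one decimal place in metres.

WGS84: a = 6378137 m, e² = 0.006694380; N(φ) = a/√(1−e²sin²φ) = 6390866.850 m.
X = (N+h)·cosφ·cosλ = 4071324.379 m; Y = (N+h)·cosφ·sinλ = -79353.426 m; Z = (N(1−e²)+h)·sinφ = 4897580.197 m.

X 4071324.4 m, Y -79353.4 m, Z 4897580.2 m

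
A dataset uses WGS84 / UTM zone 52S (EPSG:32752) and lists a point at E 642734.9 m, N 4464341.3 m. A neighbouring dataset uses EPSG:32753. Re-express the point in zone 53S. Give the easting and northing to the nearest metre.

E 212387 m, N 4458528 m

UTM 52S → geographic: φ = -49.95620003°, λ = 130.98989969°.
UTM 53S (λ₀ = 135°) forward: E = 212387.165 m, N = 4458528.143 m.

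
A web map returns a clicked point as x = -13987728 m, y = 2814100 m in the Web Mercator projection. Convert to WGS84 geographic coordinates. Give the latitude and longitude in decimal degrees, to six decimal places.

R = 6378137 m. λ = x/R = -125.65389853°.
φ = 2·arctan(exp(y/R)) − 90° = 2·arctan(1.55459) − 90° = 24.49710027°.

lat 24.497100°, lon -125.653899°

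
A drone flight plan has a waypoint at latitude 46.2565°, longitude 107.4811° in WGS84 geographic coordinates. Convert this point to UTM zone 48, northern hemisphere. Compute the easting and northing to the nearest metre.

Zone 48 central meridian λ₀ = 6×48 − 183 = 105°; Δλ = +2.4811°.
Transverse Mercator on WGS84 with k₀ = 0.9996 gives E = 691225.096 m, N = 5125539.124 m.

E 691225 m, N 5125539 m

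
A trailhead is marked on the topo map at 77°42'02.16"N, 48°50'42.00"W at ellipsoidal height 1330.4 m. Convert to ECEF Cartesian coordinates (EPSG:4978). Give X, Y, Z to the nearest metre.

WGS84: a = 6378137 m, e² = 0.006694380; N(φ) = a/√(1−e²sin²φ) = 6398615.282 m.
X = (N+h)·cosφ·cosλ = 897196.892 m; Y = (N+h)·cosφ·sinλ = -1026485.325 m; Z = (N(1−e²)+h)·sinφ = 6211201.271 m.

X 897197 m, Y -1026485 m, Z 6211201 m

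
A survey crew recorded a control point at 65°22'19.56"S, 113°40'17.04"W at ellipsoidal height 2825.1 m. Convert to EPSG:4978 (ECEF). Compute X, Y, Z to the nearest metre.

X -1070566 m, Y -2442130 m, Z -5777689 m

WGS84: a = 6378137 m, e² = 0.006694380; N(φ) = a/√(1−e²sin²φ) = 6395851.961 m.
X = (N+h)·cosφ·cosλ = -1070566.436 m; Y = (N+h)·cosφ·sinλ = -2442129.817 m; Z = (N(1−e²)+h)·sinφ = -5777689.081 m.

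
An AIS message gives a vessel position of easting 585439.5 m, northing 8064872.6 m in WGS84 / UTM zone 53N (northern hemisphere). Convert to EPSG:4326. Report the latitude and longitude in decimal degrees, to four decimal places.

lat 72.6644°, lon 137.5697°

Zone 53N: λ₀ = 135°, k₀ = 0.9996, false easting 500000 m.
Meridian distance M = (N − FN)/k₀ = 8068099.8 m.
Inverse transverse Mercator on WGS84 gives φ = 72.66440025°, λ = 137.56970137°.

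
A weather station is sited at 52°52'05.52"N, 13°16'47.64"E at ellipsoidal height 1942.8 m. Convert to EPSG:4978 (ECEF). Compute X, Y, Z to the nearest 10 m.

WGS84: a = 6378137 m, e² = 0.006694380; N(φ) = a/√(1−e²sin²φ) = 6391749.906 m.
X = (N+h)·cosφ·cosλ = 3756349.821 m; Y = (N+h)·cosφ·sinλ = 886572.179 m; Z = (N(1−e²)+h)·sinφ = 5063251.892 m.

X 3756350 m, Y 886570 m, Z 5063250 m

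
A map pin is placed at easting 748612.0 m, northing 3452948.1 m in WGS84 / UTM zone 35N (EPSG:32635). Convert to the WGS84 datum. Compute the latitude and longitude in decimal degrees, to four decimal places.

Zone 35N: λ₀ = 27°, k₀ = 0.9996, false easting 500000 m.
Meridian distance M = (N − FN)/k₀ = 3454329.8 m.
Inverse transverse Mercator on WGS84 gives φ = 31.18419974°, λ = 29.60880015°.

lat 31.1842°, lon 29.6088°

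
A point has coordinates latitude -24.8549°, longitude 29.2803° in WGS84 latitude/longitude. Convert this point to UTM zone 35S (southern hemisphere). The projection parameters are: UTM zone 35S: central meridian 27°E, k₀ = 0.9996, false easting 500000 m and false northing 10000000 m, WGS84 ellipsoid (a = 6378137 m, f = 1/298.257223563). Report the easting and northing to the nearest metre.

E 730414 m, N 7249191 m

Zone 35 central meridian λ₀ = 6×35 − 183 = 27°; Δλ = +2.2803°.
Transverse Mercator on WGS84 with k₀ = 0.9996 gives E = 730413.522 m, N = 7249190.920 m.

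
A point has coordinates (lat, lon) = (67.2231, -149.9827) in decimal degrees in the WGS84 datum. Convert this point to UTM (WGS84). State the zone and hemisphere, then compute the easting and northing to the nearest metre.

Longitude -149.9827° lies in the 6° band [-150°, -144°), giving zone 6; latitude is north of the equator, so 6N.
Zone 6 central meridian λ₀ = 6×6 − 183 = -147°; Δλ = -2.9827°.
Transverse Mercator on WGS84 with k₀ = 0.9996 gives E = 371180.571 m, N = 7459343.493 m.

Zone 6N: E 371181 m, N 7459343 m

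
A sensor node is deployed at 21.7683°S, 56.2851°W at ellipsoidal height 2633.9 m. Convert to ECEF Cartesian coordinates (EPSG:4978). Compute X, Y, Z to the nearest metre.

X 3290674 m, Y -4931380 m, Z -2351583 m

WGS84: a = 6378137 m, e² = 0.006694380; N(φ) = a/√(1−e²sin²φ) = 6381075.193 m.
X = (N+h)·cosφ·cosλ = 3290674.477 m; Y = (N+h)·cosφ·sinλ = -4931379.557 m; Z = (N(1−e²)+h)·sinφ = -2351582.637 m.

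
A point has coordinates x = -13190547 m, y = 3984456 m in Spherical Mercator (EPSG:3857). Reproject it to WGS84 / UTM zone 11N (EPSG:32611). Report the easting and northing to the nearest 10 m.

Web Mercator inverse (R = 6378137 m) → φ = 33.66909766°, λ = -118.49269976°.
UTM 11N forward: E = 361614.126 m, N = 3726466.687 m.

E 361610 m, N 3726470 m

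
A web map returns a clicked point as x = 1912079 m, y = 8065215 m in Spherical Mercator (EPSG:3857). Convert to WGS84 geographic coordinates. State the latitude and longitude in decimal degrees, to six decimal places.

R = 6378137 m. λ = x/R = 17.17649790°.
φ = 2·arctan(exp(y/R)) − 90° = 2·arctan(3.54136) − 90° = 58.46300080°.

lat 58.463001°, lon 17.176498°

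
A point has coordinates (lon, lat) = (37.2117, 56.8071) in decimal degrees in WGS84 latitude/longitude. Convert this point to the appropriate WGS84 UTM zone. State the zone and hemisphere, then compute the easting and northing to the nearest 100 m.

Zone 37N: E 390800 m, N 6297300 m

Longitude 37.2117° lies in the 6° band [36°, 42°), giving zone 37; latitude is north of the equator, so 37N.
Zone 37 central meridian λ₀ = 6×37 − 183 = 39°; Δλ = -1.7883°.
Transverse Mercator on WGS84 with k₀ = 0.9996 gives E = 390810.213 m, N = 6297339.675 m.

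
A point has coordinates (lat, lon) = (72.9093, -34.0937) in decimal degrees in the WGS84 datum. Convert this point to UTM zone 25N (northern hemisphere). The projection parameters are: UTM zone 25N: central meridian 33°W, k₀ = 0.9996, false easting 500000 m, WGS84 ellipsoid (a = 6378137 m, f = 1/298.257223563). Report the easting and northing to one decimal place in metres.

Zone 25 central meridian λ₀ = 6×25 − 183 = -33°; Δλ = -1.0937°.
Transverse Mercator on WGS84 with k₀ = 0.9996 gives E = 464125.675 m, N = 8090689.285 m.

E 464125.7 m, N 8090689.3 m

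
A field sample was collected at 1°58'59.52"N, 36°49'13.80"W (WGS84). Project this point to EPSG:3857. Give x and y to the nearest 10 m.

Web Mercator is spherical with R = a = 6378137 m.
x = R·λ = 6378137 × -0.642638957 = -4098839.311 m.
y = R·ln tan(π/4 + φ/2) = 6378137 × 0.034620283 = 220812.911 m.

x -4098840 m, y 220810 m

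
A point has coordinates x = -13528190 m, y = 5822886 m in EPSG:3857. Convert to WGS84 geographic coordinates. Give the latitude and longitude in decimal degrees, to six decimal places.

lat 46.264802°, lon -121.525798°

R = 6378137 m. λ = x/R = -121.52579843°.
φ = 2·arctan(exp(y/R)) − 90° = 2·arctan(2.49165) − 90° = 46.26480233°.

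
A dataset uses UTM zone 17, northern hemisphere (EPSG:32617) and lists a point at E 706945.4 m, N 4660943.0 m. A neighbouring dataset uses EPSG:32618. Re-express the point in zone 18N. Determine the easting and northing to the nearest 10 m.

UTM 17N → geographic: φ = 42.07330037°, λ = -78.49840058°.
UTM 18N (λ₀ = -75°) forward: E = 210584.916 m, N = 4663839.222 m.

E 210580 m, N 4663840 m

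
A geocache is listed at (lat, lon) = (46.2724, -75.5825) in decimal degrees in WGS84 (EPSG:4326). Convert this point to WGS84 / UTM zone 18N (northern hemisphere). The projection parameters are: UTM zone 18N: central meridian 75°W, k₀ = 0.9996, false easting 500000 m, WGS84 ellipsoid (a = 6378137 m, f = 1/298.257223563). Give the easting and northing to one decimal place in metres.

E 455117.6 m, N 5124478.6 m

Zone 18 central meridian λ₀ = 6×18 − 183 = -75°; Δλ = -0.5825°.
Transverse Mercator on WGS84 with k₀ = 0.9996 gives E = 455117.561 m, N = 5124478.596 m.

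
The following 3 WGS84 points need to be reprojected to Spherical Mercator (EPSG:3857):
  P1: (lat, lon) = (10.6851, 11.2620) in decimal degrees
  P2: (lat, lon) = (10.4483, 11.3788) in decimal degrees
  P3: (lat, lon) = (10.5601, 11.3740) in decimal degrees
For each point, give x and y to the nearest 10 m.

P1: x 1253680 m, y 1196420 m; P2: x 1266680 m, y 1169600 m; P3: x 1266150 m, y 1182260 m

Web Mercator: x = R·λ, y = R·ln tan(π/4+φ/2), R = 6378137 m.
P1 (10.6851°, 11.2620°) → (1253680.105, 1196415.072) m.
P2 (10.4483°, 11.3788°) → (1266682.222, 1169599.867) m.
P3 (10.5601°, 11.3740°) → (1266147.888, 1182257.510) m.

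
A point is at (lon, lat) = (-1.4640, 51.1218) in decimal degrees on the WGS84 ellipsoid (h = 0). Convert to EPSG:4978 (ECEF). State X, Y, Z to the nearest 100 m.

X 4010200 m, Y -102500 m, Z 4942100 m

WGS84: a = 6378137 m, e² = 0.006694380; N(φ) = a/√(1−e²sin²φ) = 6391114.627 m.
X = (N+h)·cosφ·cosλ = 4010181.686 m; Y = (N+h)·cosφ·sinλ = -102488.945 m; Z = (N(1−e²)+h)·sinφ = 4942060.827 m.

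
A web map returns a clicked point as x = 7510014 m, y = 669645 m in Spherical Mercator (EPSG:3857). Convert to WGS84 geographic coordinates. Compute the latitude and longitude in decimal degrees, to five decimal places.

lat 6.00450°, lon 67.46360°

R = 6378137 m. λ = x/R = 67.46360360°.
φ = 2·arctan(exp(y/R)) − 90° = 2·arctan(1.11070) − 90° = 6.00450218°.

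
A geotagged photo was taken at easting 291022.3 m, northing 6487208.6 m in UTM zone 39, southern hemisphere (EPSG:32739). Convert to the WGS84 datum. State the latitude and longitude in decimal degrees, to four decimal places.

lat -31.7315°, lon 48.7942°

Zone 39S: λ₀ = 51°, k₀ = 0.9996, false easting 500000 m, false northing 10000000 m.
Meridian distance M = (N − FN)/k₀ = -3514197.1 m.
Inverse transverse Mercator on WGS84 gives φ = -31.73149959°, λ = 48.79420009°.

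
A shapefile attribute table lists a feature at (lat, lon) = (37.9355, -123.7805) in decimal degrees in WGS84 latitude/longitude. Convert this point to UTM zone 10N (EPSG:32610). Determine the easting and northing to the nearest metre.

Zone 10 central meridian λ₀ = 6×10 − 183 = -123°; Δλ = -0.7805°.
Transverse Mercator on WGS84 with k₀ = 0.9996 gives E = 431413.687 m, N = 4198945.853 m.

E 431414 m, N 4198946 m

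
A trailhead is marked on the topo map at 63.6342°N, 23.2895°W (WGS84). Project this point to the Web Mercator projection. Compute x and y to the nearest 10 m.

Web Mercator is spherical with R = a = 6378137 m.
x = R·λ = 6378137 × -0.406478456 = -2592575.281 m.
y = R·ln tan(π/4 + φ/2) = 6378137 × 1.451438785 = 9257475.416 m.

x -2592580 m, y 9257480 m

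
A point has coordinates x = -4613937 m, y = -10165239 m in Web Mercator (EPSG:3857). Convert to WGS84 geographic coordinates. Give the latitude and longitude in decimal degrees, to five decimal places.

lat -67.03220°, lon -41.44770°

R = 6378137 m. λ = x/R = -41.44770127°.
φ = 2·arctan(exp(y/R)) − 90° = 2·arctan(0.20316) − 90° = -67.03220141°.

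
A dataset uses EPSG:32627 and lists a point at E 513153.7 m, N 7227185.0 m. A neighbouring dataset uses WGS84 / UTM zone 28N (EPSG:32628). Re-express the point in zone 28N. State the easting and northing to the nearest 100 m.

E 232300 m, N 7239300 m

UTM 27N → geographic: φ = 65.16779990°, λ = -20.71930103°.
UTM 28N (λ₀ = -15°) forward: E = 232278.265 m, N = 7239296.048 m.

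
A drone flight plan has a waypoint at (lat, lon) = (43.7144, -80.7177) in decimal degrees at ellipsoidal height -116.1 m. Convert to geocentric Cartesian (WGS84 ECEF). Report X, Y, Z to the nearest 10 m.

WGS84: a = 6378137 m, e² = 0.006694380; N(φ) = a/√(1−e²sin²φ) = 6388357.067 m.
X = (N+h)·cosφ·cosλ = 744778.380 m; Y = (N+h)·cosφ·sinλ = -4556917.112 m; Z = (N(1−e²)+h)·sinφ = 4385129.826 m.

X 744780 m, Y -4556920 m, Z 4385130 m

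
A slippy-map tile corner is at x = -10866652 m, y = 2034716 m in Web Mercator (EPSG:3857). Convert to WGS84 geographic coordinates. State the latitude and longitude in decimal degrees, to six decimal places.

lat 17.975799°, lon -97.616796°

R = 6378137 m. λ = x/R = -97.61679579°.
φ = 2·arctan(exp(y/R)) − 90° = 2·arctan(1.37577) − 90° = 17.97579853°.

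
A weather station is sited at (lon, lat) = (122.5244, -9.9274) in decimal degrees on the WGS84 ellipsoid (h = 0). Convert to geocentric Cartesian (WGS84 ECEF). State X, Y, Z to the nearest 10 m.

X -3378250 m, Y 5297810 m, Z -1092340 m

WGS84: a = 6378137 m, e² = 0.006694380; N(φ) = a/√(1−e²sin²φ) = 6378771.621 m.
X = (N+h)·cosφ·cosλ = -3378250.771 m; Y = (N+h)·cosφ·sinλ = 5297811.436 m; Z = (N(1−e²)+h)·sinφ = -1092339.555 m.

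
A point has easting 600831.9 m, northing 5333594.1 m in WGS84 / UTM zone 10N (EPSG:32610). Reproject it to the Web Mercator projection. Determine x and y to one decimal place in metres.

x -13541392.6 m, y 6131445.4 m

Unproject from UTM 10N (λ₀ = -123°) → φ = 48.14759966°, λ = -121.64439950°.
Web Mercator (R = 6378137 m): x = -13541392.611 m, y = 6131445.381 m.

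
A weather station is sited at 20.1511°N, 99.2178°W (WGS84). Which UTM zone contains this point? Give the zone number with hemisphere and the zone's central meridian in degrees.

UTM zone = ⌊(λ + 180)/6⌋ + 1; -99.2178° ∈ [-102°, -96°) → zone 14.
Hemisphere: N (φ ≥ 0).
Central meridian λ₀ = 6×14 − 183 = -99°.

Zone 14N, central meridian -99°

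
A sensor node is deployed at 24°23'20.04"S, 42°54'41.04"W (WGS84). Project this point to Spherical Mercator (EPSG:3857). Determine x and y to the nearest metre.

x -4776875 m, y -2800869 m

Web Mercator is spherical with R = a = 6378137 m.
x = R·λ = 6378137 × -0.748945217 = -4776875.197 m.
y = R·ln tan(π/4 + φ/2) = 6378137 × -0.439135971 = -2800869.383 m.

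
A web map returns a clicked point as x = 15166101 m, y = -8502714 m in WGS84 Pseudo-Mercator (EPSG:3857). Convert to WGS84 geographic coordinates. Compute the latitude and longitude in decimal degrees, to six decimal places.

R = 6378137 m. λ = x/R = 136.23940329°.
φ = 2·arctan(exp(y/R)) − 90° = 2·arctan(0.26366) − 90° = -60.45930161°.

lat -60.459302°, lon 136.239403°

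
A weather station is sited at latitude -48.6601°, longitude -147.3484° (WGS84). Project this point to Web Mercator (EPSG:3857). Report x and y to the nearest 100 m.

x -16402700 m, y -6217400 m

Web Mercator is spherical with R = a = 6378137 m.
x = R·λ = 6378137 × -2.571714728 = -16402748.857 m.
y = R·ln tan(π/4 + φ/2) = 6378137 × -0.974796096 = -6217383.045 m.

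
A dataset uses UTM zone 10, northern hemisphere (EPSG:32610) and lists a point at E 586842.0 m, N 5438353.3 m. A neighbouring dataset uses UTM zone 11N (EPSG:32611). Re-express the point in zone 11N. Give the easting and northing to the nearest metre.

UTM 10N → geographic: φ = 49.09190021°, λ = -121.81049960°.
UTM 11N (λ₀ = -117°) forward: E = 148854.401 m, N = 5448824.816 m.

E 148854 m, N 5448825 m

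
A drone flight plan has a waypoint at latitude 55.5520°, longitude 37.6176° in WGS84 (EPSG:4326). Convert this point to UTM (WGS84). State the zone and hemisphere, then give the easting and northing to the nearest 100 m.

Zone 37N: E 412800 m, N 6157100 m

Longitude 37.6176° lies in the 6° band [36°, 42°), giving zone 37; latitude is north of the equator, so 37N.
Zone 37 central meridian λ₀ = 6×37 − 183 = 39°; Δλ = -1.3824°.
Transverse Mercator on WGS84 with k₀ = 0.9996 gives E = 412791.101 m, N = 6157087.870 m.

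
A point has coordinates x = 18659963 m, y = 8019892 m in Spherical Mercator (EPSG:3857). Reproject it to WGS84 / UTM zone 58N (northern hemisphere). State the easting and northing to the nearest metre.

Web Mercator inverse (R = 6378137 m) → φ = 58.24939912°, λ = 167.62529964°.
UTM 58N forward: E = 654074.917 m, N = 6459479.511 m.

E 654075 m, N 6459480 m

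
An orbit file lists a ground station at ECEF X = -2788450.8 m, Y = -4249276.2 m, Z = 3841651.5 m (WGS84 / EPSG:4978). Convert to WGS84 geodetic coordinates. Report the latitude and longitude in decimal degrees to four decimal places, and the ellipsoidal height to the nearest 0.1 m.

λ = atan2(Y, X) = -123.27359954°; p = √(X²+Y²) = 5082500.0 m.
Bowring's method on WGS84 (a = 6378137 m, b = 6356752.314 m) gives φ = 37.26939972°, h = 698.693 m.

lat 37.2694°, lon -123.2736°, h 698.7 m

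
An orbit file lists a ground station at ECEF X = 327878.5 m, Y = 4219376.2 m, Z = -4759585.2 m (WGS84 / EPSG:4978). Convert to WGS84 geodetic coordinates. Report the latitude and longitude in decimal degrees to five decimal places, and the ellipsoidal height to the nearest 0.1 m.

lat -48.54830°, lon 85.55660°, h 2842.3 m

λ = atan2(Y, X) = 85.55659971°; p = √(X²+Y²) = 4232096.4 m.
Bowring's method on WGS84 (a = 6378137 m, b = 6356752.314 m) gives φ = -48.54829998°, h = 2842.307 m.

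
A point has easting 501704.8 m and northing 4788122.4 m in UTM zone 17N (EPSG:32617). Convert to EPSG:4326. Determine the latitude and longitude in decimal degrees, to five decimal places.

Zone 17N: λ₀ = -81°, k₀ = 0.9996, false easting 500000 m.
Meridian distance M = (N − FN)/k₀ = 4790038.4 m.
Inverse transverse Mercator on WGS84 gives φ = 43.24590022°, λ = -80.97900042°.

lat 43.24590°, lon -80.97900°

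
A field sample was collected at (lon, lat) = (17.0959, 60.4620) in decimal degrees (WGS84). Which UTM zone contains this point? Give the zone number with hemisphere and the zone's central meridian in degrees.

Zone 33N, central meridian 15°

UTM zone = ⌊(λ + 180)/6⌋ + 1; 17.0959° ∈ [12°, 18°) → zone 33.
Hemisphere: N (φ ≥ 0).
Central meridian λ₀ = 6×33 − 183 = 15°.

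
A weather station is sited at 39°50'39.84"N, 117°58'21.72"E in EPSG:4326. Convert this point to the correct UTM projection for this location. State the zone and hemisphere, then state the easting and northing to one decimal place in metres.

Longitude 117.9727° lies in the 6° band [114°, 120°), giving zone 50; latitude is north of the equator, so 50N.
Zone 50 central meridian λ₀ = 6×50 − 183 = 117°; Δλ = +0.9727°.
Transverse Mercator on WGS84 with k₀ = 0.9996 gives E = 583218.256 m, N = 4410939.985 m.

Zone 50N: E 583218.3 m, N 4410940.0 m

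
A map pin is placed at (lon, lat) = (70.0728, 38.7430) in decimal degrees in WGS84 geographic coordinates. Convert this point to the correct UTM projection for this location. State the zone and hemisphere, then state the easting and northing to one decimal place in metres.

Longitude 70.0728° lies in the 6° band [66°, 72°), giving zone 42; latitude is north of the equator, so 42N.
Zone 42 central meridian λ₀ = 6×42 − 183 = 69°; Δλ = +1.0728°.
Transverse Mercator on WGS84 with k₀ = 0.9996 gives E = 593231.943 m, N = 4288803.925 m.

Zone 42N: E 593231.9 m, N 4288803.9 m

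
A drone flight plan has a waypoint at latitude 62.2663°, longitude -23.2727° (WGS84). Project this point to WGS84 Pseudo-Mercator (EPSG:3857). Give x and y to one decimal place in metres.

x -2590705.1 m, y 8922564.8 m

Web Mercator is spherical with R = a = 6378137 m.
x = R·λ = 6378137 × -0.406185241 = -2590705.113 m.
y = R·ln tan(π/4 + φ/2) = 6378137 × 1.398929621 = 8922564.774 m.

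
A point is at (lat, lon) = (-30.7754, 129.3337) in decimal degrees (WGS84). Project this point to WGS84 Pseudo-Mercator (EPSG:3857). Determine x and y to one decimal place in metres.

Web Mercator is spherical with R = a = 6378137 m.
x = R·λ = 6378137 × 2.257298899 = 14397361.626 m.
y = R·ln tan(π/4 + φ/2) = 6378137 × -0.564994885 = -3603614.781 m.

x 14397361.6 m, y -3603614.8 m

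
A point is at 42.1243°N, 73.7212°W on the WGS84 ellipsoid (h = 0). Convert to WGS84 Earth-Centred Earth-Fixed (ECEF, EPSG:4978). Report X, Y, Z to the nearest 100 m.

WGS84: a = 6378137 m, e² = 0.006694380; N(φ) = a/√(1−e²sin²φ) = 6387763.459 m.
X = (N+h)·cosφ·cosλ = 1328045.904 m; Y = (N+h)·cosφ·sinλ = -4547808.700 m; Z = (N(1−e²)+h)·sinφ = 4255854.080 m.

X 1328000 m, Y -4547800 m, Z 4255900 m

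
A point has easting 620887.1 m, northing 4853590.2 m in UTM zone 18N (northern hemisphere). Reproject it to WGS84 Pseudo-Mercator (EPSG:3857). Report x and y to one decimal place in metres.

x -8181604.0 m, y 5438477.5 m

Unproject from UTM 18N (λ₀ = -75°) → φ = 43.82550016°, λ = -73.49659947°.
Web Mercator (R = 6378137 m): x = -8181604.028 m, y = 5438477.523 m.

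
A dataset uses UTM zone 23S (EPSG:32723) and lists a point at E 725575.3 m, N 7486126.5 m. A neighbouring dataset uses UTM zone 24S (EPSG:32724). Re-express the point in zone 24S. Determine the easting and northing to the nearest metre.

UTM 23S → geographic: φ = -22.71710007°, λ = -42.80379959°.
UTM 24S (λ₀ = -39°) forward: E = 109170.340 m, N = 7482781.509 m.

E 109170 m, N 7482782 m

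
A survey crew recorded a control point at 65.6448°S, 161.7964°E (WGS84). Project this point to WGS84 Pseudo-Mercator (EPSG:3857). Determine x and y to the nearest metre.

Web Mercator is spherical with R = a = 6378137 m.
x = R·λ = 6378137 × 2.823879898 = 18011092.860 m.
y = R·ln tan(π/4 + φ/2) = 6378137 × -1.533410370 = -9780301.418 m.

x 18011093 m, y -9780301 m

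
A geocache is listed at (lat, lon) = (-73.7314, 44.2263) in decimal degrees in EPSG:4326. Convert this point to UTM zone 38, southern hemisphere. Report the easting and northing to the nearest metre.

Zone 38 central meridian λ₀ = 6×38 − 183 = 45°; Δλ = -0.7737°.
Transverse Mercator on WGS84 with k₀ = 0.9996 gives E = 475807.608 m, N = 1817770.708 m.

E 475808 m, N 1817771 m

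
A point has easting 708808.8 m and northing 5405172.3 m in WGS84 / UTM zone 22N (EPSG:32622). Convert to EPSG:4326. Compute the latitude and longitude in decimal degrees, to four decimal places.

lat 48.7645°, lon -48.1584°

Zone 22N: λ₀ = -51°, k₀ = 0.9996, false easting 500000 m.
Meridian distance M = (N − FN)/k₀ = 5407335.2 m.
Inverse transverse Mercator on WGS84 gives φ = 48.76450031°, λ = -48.15839970°.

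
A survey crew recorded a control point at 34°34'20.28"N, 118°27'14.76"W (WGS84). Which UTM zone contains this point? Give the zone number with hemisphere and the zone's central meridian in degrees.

Zone 11N, central meridian -117°

UTM zone = ⌊(λ + 180)/6⌋ + 1; -118.4541° ∈ [-120°, -114°) → zone 11.
Hemisphere: N (φ ≥ 0).
Central meridian λ₀ = 6×11 − 183 = -117°.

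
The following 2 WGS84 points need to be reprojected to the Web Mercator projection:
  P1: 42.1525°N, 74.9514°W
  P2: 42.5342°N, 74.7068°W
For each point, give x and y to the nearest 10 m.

Web Mercator: x = R·λ, y = R·ln tan(π/4+φ/2), R = 6378137 m.
P1 (42.1525°, -74.9514°) → (-8343551.682, 5183850.648) m.
P2 (42.5342°, -74.7068°) → (-8316322.935, 5241338.961) m.

P1: x -8343550 m, y 5183850 m; P2: x -8316320 m, y 5241340 m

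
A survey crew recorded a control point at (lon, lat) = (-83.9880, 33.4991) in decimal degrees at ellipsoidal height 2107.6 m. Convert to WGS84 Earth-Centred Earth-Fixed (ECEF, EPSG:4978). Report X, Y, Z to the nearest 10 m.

X 557820 m, Y -5296590 m, Z 3501410 m

WGS84: a = 6378137 m, e² = 0.006694380; N(φ) = a/√(1−e²sin²φ) = 6384650.245 m.
X = (N+h)·cosφ·cosλ = 557815.608 m; Y = (N+h)·cosφ·sinλ = -5296589.735 m; Z = (N(1−e²)+h)·sinφ = 3501414.282 m.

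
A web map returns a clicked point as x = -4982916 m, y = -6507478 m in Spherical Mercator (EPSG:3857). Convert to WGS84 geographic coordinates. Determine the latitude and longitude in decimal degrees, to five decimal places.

lat -50.35210°, lon -44.76230°

R = 6378137 m. λ = x/R = -44.76229602°.
φ = 2·arctan(exp(y/R)) − 90° = 2·arctan(0.36049) − 90° = -50.35209924°.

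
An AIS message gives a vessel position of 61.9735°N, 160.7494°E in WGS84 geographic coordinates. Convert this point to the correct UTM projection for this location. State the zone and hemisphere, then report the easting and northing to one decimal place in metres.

Zone 57N: E 591700.4 m, N 6872463.9 m

Longitude 160.7494° lies in the 6° band [156°, 162°), giving zone 57; latitude is north of the equator, so 57N.
Zone 57 central meridian λ₀ = 6×57 − 183 = 159°; Δλ = +1.7494°.
Transverse Mercator on WGS84 with k₀ = 0.9996 gives E = 591700.446 m, N = 6872463.931 m.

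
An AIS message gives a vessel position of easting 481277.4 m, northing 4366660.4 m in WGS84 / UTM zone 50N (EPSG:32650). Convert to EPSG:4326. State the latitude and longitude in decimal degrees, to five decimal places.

Zone 50N: λ₀ = 117°, k₀ = 0.9996, false easting 500000 m.
Meridian distance M = (N − FN)/k₀ = 4368407.8 m.
Inverse transverse Mercator on WGS84 gives φ = 39.44929996°, λ = 116.78240032°.

lat 39.44930°, lon 116.78240°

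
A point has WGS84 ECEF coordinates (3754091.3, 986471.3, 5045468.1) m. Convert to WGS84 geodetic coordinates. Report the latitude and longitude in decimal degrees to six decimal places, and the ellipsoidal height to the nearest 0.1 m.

lat 52.614300°, lon 14.722900°, h 1095.8 m

λ = atan2(Y, X) = 14.72290017°; p = √(X²+Y²) = 3881536.7 m.
Bowring's method on WGS84 (a = 6378137 m, b = 6356752.314 m) gives φ = 52.61429999°, h = 1095.830 m.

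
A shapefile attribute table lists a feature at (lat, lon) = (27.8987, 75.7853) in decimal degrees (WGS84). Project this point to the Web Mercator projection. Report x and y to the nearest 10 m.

x 8436380 m, y 3236210 m

Web Mercator is spherical with R = a = 6378137 m.
x = R·λ = 6378137 × 1.322703010 = 8436381.006 m.
y = R·ln tan(π/4 + φ/2) = 6378137 × 0.507390821 = 3236208.170 m.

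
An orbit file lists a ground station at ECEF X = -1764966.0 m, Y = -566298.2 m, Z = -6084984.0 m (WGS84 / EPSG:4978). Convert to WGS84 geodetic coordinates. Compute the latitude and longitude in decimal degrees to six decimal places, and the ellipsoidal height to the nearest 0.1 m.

λ = atan2(Y, X) = -162.21090091°; p = √(X²+Y²) = 1853590.7 m.
Bowring's method on WGS84 (a = 6378137 m, b = 6356752.314 m) gives φ = -73.16529985°, h = 2480.130 m.

lat -73.165300°, lon -162.210901°, h 2480.1 m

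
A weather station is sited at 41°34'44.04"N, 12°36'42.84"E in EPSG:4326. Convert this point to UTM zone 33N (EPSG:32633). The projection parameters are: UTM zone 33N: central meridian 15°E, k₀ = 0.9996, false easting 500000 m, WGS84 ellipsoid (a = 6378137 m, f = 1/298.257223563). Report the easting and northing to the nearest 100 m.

Zone 33 central meridian λ₀ = 6×33 − 183 = 15°; Δλ = -2.3881°.
Transverse Mercator on WGS84 with k₀ = 0.9996 gives E = 300917.692 m, N = 4605777.963 m.

E 300900 m, N 4605800 m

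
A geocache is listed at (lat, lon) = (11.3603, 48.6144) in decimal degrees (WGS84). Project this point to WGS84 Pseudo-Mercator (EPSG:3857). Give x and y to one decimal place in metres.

x 5411730.3 m, y 1272991.2 m

Web Mercator is spherical with R = a = 6378137 m.
x = R·λ = 6378137 × 0.848481344 = 5411730.253 m.
y = R·ln tan(π/4 + φ/2) = 6378137 × 0.199586678 = 1272991.173 m.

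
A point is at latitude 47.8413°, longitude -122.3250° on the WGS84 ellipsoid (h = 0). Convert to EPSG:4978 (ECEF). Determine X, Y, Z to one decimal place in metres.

X -2293319.8 m, Y -3624171.1 m, Z 4705050.9 m

WGS84: a = 6378137 m, e² = 0.006694380; N(φ) = a/√(1−e²sin²φ) = 6389900.839 m.
X = (N+h)·cosφ·cosλ = -2293319.780 m; Y = (N+h)·cosφ·sinλ = -3624171.084 m; Z = (N(1−e²)+h)·sinφ = 4705050.934 m.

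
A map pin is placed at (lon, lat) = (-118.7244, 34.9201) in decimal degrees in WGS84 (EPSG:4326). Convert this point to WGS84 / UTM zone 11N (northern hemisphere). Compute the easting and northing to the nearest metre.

Zone 11 central meridian λ₀ = 6×11 − 183 = -117°; Δλ = -1.7244°.
Transverse Mercator on WGS84 with k₀ = 0.9996 gives E = 342484.578 m, N = 3865539.614 m.

E 342485 m, N 3865540 m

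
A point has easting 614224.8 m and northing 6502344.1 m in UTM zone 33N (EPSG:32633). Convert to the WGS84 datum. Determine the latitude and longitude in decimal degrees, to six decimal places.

Zone 33N: λ₀ = 15°, k₀ = 0.9996, false easting 500000 m.
Meridian distance M = (N − FN)/k₀ = 6504946.1 m.
Inverse transverse Mercator on WGS84 gives φ = 58.64630028°, λ = 16.96819941°.

lat 58.646300°, lon 16.968199°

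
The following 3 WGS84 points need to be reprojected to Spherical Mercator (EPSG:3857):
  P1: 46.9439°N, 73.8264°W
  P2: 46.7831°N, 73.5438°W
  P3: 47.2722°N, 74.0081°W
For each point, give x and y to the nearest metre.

Web Mercator: x = R·λ, y = R·ln tan(π/4+φ/2), R = 6378137 m.
P1 (46.9439°, -73.8264°) → (-8218317.255, 5932921.927) m.
P2 (46.7831°, -73.5438°) → (-8186858.367, 5906742.056) m.
P3 (47.2722°, -74.0081°) → (-8238544.007, 5986617.771) m.

P1: x -8218317 m, y 5932922 m; P2: x -8186858 m, y 5906742 m; P3: x -8238544 m, y 5986618 m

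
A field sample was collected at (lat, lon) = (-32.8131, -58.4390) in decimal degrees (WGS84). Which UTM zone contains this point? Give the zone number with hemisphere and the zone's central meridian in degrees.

Zone 21S, central meridian -57°

UTM zone = ⌊(λ + 180)/6⌋ + 1; -58.4390° ∈ [-60°, -54°) → zone 21.
Hemisphere: S (φ < 0).
Central meridian λ₀ = 6×21 − 183 = -57°.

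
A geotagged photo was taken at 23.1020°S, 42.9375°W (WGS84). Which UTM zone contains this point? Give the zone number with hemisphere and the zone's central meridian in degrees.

Zone 23S, central meridian -45°

UTM zone = ⌊(λ + 180)/6⌋ + 1; -42.9375° ∈ [-48°, -42°) → zone 23.
Hemisphere: S (φ < 0).
Central meridian λ₀ = 6×23 − 183 = -45°.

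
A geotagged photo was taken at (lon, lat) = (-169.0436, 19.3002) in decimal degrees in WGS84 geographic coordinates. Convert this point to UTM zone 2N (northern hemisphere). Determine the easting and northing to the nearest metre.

Zone 2 central meridian λ₀ = 6×2 − 183 = -171°; Δλ = +1.9564°.
Transverse Mercator on WGS84 with k₀ = 0.9996 gives E = 705570.250 m, N = 2135204.783 m.

E 705570 m, N 2135205 m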